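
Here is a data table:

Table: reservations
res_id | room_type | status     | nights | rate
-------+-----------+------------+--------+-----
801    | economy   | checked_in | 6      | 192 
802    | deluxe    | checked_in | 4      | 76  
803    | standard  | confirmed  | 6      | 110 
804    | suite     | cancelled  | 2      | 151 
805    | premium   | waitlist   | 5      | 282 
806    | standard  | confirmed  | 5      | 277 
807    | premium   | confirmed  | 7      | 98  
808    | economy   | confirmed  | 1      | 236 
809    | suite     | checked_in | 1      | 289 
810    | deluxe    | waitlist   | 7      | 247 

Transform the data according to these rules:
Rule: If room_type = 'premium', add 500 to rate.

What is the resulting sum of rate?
2958

Step 1: Count records where room_type = 'premium': 2
Step 2: Total bonus added: 2 × 500 = 1000
Step 3: Original sum of rate: 1958
Step 4: Final sum = 1958 + 1000 = 2958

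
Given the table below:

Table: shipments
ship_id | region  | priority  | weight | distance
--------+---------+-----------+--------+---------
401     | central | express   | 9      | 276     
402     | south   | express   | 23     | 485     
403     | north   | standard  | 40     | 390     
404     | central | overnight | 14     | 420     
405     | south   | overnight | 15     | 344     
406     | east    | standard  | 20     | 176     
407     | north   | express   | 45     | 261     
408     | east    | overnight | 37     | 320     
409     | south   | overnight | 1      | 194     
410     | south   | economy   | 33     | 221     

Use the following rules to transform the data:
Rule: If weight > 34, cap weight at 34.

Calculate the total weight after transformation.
217

Step 1: 3 records have weight > 34
Step 2: These records originally summed to 122
Step 3: After capping: 3 × 34 = 102
Step 4: Unaffected records sum: 115
Step 5: Final sum = 102 + 115 = 217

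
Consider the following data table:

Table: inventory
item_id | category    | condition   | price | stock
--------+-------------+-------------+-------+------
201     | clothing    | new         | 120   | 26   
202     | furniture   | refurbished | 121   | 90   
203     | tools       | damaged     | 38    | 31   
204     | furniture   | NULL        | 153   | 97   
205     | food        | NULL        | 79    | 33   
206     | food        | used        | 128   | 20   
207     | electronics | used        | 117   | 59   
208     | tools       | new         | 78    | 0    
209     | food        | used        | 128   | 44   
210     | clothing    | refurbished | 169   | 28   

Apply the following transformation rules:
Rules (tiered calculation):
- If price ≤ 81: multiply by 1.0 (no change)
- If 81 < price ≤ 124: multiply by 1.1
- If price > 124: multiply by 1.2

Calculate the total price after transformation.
1282.4

Step 1: Tier 1 (price ≤ 81): 3 records, sum = 195 × 1.0 = 195.0
Step 2: Tier 2 (81 < price ≤ 124): 3 records, sum = 358 × 1.1 = 393.8
Step 3: Tier 3 (price > 124): 4 records, sum = 578 × 1.2 = 693.6
Step 4: Final sum = 195.0 + 393.8 + 693.6 = 1282.4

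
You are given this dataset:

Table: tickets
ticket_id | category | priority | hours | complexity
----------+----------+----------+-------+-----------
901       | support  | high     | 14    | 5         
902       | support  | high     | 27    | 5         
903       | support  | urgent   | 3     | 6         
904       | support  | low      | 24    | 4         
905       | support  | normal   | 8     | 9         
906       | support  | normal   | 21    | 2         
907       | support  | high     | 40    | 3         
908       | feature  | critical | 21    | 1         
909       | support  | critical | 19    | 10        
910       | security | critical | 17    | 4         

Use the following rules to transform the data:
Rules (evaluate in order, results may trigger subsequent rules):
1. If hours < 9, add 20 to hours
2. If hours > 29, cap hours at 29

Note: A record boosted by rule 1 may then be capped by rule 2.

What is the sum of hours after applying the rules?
223

Step 1: Apply rule 1 to records with hours < 9
  - 2 records get bonus of 20
  - Of these, 0 records then exceed 29 and get capped
Step 2: Apply rule 2 to records with hours > 29
  - 1 records (original) are capped
Step 3: Calculate final sum = 223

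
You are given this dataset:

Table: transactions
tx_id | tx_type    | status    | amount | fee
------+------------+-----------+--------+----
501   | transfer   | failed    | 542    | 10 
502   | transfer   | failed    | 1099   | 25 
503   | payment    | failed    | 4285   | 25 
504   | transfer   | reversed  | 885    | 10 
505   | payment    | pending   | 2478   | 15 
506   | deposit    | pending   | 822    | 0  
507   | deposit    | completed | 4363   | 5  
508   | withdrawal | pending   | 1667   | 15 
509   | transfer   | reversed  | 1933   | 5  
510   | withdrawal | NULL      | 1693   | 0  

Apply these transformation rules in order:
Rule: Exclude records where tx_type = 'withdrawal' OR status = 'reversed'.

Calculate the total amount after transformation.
13589

Step 1: Find records where tx_type = 'withdrawal' OR status = 'reversed'
Step 2: 4 records match, summing to 6178
Step 3: Original sum: 19767
Step 4: Remaining sum = 19767 - 6178 = 13589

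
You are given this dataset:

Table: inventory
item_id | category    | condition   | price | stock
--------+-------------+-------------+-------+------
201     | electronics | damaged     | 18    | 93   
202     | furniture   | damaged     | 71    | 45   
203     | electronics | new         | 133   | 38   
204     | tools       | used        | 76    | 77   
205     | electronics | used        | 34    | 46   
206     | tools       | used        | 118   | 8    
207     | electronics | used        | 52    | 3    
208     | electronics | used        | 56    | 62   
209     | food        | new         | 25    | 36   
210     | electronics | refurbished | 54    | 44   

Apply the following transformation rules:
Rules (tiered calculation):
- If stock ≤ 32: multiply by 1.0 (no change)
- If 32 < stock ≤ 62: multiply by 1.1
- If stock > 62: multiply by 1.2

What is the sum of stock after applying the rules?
513.1

Step 1: Tier 1 (stock ≤ 32): 2 records, sum = 11 × 1.0 = 11.0
Step 2: Tier 2 (32 < stock ≤ 62): 6 records, sum = 271 × 1.1 = 298.1
Step 3: Tier 3 (stock > 62): 2 records, sum = 170 × 1.2 = 204.0
Step 4: Final sum = 11.0 + 298.1 + 204.0 = 513.1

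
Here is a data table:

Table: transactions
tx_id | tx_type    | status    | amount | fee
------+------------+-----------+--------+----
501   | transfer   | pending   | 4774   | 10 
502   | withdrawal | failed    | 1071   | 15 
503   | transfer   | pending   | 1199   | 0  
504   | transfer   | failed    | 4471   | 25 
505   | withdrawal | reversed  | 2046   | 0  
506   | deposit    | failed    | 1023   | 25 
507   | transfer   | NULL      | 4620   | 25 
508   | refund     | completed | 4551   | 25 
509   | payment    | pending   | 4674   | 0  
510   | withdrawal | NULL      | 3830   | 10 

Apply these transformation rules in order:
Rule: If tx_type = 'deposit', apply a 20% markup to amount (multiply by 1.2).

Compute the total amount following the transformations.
32463.6

Step 1: Records with tx_type = 'deposit' have total amount = 1023
Step 2: Apply multiplier: 1023 × 1.2 = 1227.6
Step 3: Other records total: 31236
Step 4: Final sum = 1227.6 + 31236 = 32463.6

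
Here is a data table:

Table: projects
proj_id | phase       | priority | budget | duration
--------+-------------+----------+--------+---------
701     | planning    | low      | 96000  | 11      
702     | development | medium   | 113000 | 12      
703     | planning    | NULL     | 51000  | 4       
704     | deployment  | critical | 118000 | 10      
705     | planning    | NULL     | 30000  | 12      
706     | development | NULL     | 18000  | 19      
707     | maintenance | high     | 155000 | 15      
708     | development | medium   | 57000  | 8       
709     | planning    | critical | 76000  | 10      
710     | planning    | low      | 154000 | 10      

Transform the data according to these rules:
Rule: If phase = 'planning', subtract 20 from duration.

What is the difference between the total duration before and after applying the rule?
100

Step 1: Original sum of duration = 111
Step 2: 5 records have phase = 'planning'
Step 3: Each affected record changes by -20
Step 4: Total change = 5 × -20 = -100
Step 5: New sum = 111 + -100 = 11
Step 6: Difference = |11 - 111| = 100
        (Sum decreased by 100)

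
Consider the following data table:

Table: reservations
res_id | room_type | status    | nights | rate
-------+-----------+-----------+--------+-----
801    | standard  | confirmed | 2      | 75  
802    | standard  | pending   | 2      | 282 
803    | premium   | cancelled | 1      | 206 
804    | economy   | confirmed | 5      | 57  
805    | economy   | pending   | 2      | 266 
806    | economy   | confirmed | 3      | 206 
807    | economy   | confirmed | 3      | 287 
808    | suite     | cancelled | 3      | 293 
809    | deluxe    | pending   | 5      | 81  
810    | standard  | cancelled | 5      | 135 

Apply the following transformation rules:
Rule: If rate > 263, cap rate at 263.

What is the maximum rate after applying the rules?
263

Step 1: Original maximum rate = 293
Step 2: Apply cap at 263
Step 3: 4 records had rate > 263 and were capped
Step 4: Maximum after transformation = 263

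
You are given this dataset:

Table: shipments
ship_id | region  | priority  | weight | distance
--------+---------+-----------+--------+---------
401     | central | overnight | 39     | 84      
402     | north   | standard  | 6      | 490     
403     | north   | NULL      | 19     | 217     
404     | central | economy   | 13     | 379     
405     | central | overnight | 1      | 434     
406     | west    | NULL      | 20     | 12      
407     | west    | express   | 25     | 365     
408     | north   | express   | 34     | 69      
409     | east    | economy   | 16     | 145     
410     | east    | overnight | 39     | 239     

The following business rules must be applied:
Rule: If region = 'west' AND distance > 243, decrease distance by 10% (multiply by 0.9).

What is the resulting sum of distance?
2397.5

Step 1: Find records where region = 'west' AND distance > 243
Step 2: 1 records match, summing to 365
Step 3: After multiplier: 365 × 0.9 = 328.5
Step 4: Unaffected records sum: 2069
Step 5: Final sum = 328.5 + 2069 = 2397.5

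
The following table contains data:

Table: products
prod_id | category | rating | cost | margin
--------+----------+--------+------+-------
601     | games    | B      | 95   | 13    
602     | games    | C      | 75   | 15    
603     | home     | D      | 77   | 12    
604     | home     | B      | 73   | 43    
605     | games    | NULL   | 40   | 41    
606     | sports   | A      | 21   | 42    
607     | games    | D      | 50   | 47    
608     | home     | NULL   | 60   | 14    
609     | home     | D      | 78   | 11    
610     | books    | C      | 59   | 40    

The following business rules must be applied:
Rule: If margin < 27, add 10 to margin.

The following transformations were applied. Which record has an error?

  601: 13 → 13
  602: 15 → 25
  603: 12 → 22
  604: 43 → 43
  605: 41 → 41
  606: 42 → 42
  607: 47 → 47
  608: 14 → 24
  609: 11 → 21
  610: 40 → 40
Record 601 has an error. The correct transformed value should be 23, not 13.

Step 1: Check each record against the rule
Step 2: Record 601 has margin = 13
Step 3: Since 13 < 27, the bonus should have been applied
Step 4: Correct value = 23, but claimed value = 13
Conclusion: Record 601 has the error.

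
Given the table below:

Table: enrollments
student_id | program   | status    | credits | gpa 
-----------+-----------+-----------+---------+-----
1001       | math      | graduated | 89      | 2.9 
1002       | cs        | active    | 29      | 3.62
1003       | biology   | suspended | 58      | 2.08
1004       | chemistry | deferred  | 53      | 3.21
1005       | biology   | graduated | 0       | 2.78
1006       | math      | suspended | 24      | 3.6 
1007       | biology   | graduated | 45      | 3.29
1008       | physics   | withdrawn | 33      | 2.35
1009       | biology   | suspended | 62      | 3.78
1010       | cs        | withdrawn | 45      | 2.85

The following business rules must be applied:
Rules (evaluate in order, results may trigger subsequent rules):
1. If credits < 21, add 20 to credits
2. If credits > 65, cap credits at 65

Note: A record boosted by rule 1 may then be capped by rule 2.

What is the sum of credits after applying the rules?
434

Step 1: Apply rule 1 to records with credits < 21
  - 1 records get bonus of 20
  - Of these, 0 records then exceed 65 and get capped
Step 2: Apply rule 2 to records with credits > 65
  - 1 records (original) are capped
Step 3: Calculate final sum = 434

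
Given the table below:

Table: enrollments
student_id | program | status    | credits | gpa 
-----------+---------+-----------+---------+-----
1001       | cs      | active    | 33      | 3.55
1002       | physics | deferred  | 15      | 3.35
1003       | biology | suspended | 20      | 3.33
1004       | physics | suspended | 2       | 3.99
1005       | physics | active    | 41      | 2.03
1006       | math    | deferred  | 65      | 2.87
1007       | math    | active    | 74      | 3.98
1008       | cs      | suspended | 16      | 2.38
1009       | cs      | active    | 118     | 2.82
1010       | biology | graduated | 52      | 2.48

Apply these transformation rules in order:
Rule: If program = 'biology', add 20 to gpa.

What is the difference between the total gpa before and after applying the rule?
40.0

Step 1: Original sum of gpa = 30.78
Step 2: 2 records have program = 'biology'
Step 3: Each affected record changes by 20
Step 4: Total change = 2 × 20 = 40
Step 5: New sum = 30.78 + 40 = 70.78
Step 6: Difference = |70.78 - 30.78| = 40.0
        (Sum increased by 40.0)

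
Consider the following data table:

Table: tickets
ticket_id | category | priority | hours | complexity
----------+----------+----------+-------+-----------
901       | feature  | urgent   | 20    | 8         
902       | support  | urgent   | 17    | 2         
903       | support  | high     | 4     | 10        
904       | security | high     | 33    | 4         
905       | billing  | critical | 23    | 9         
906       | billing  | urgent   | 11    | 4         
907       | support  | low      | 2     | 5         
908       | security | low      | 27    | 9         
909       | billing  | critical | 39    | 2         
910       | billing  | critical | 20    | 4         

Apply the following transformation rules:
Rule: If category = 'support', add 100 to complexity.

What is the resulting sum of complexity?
357

Step 1: Count records where category = 'support': 3
Step 2: Total bonus added: 3 × 100 = 300
Step 3: Original sum of complexity: 57
Step 4: Final sum = 57 + 300 = 357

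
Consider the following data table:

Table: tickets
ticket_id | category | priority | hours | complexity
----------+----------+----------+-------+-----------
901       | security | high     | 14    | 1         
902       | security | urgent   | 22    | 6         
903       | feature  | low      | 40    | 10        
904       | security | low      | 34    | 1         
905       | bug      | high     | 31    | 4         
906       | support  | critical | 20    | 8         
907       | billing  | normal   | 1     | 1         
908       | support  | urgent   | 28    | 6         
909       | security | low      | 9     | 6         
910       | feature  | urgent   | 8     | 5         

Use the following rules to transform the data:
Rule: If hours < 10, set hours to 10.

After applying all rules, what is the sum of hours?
219

Step 1: 3 records have hours < 10
Step 2: These records originally summed to 18
Step 3: After setting to minimum: 3 × 10 = 30
Step 4: Unaffected records sum: 189
Step 5: Final sum = 30 + 189 = 219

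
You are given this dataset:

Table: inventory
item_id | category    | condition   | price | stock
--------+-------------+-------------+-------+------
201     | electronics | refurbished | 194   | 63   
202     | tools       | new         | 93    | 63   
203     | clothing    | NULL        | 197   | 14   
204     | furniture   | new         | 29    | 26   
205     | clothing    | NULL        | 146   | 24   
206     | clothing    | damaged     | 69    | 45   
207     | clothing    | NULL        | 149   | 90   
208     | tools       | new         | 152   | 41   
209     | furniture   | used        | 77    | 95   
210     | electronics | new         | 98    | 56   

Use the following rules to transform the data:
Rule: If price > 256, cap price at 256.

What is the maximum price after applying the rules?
197

Step 1: Original maximum price = 197
Step 2: Check cap of 256 against maximum
Step 3: No records exceed the cap (max 197 <= cap 256), so no capping applies
Step 4: Maximum after transformation = 197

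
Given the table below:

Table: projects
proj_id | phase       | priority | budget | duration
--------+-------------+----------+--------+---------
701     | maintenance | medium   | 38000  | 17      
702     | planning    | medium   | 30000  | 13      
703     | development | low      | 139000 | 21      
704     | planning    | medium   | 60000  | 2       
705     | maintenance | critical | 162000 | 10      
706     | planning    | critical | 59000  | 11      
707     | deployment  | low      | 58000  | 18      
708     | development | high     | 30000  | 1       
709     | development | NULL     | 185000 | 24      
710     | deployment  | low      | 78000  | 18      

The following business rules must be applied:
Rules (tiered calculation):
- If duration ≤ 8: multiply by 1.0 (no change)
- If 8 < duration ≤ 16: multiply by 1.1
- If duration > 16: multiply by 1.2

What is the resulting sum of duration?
158.0

Step 1: Tier 1 (duration ≤ 8): 2 records, sum = 3 × 1.0 = 3.0
Step 2: Tier 2 (8 < duration ≤ 16): 3 records, sum = 34 × 1.1 = 37.4
Step 3: Tier 3 (duration > 16): 5 records, sum = 98 × 1.2 = 117.6
Step 4: Final sum = 3.0 + 37.4 + 117.6 = 158.0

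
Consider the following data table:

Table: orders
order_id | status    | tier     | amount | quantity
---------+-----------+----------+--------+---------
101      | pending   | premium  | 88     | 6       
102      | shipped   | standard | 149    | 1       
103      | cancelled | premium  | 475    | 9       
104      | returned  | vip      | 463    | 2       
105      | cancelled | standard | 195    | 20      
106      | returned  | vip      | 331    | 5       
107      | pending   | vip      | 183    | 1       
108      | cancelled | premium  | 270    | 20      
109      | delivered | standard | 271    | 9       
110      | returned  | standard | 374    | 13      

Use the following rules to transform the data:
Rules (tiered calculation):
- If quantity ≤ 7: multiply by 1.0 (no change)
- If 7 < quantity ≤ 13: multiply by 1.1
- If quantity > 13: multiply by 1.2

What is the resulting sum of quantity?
97.1

Step 1: Tier 1 (quantity ≤ 7): 5 records, sum = 15 × 1.0 = 15.0
Step 2: Tier 2 (7 < quantity ≤ 13): 3 records, sum = 31 × 1.1 = 34.1
Step 3: Tier 3 (quantity > 13): 2 records, sum = 40 × 1.2 = 48.0
Step 4: Final sum = 15.0 + 34.1 + 48.0 = 97.1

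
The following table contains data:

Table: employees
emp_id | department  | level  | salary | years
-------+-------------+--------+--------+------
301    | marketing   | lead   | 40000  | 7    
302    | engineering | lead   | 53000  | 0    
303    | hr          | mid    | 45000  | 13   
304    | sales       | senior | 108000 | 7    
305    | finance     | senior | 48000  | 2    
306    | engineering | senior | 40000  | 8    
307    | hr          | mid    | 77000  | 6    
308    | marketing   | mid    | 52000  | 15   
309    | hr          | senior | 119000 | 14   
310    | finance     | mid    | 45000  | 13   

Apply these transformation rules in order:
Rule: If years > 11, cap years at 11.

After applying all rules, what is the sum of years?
74

Step 1: 4 records have years > 11
Step 2: These records originally summed to 55
Step 3: After capping: 4 × 11 = 44
Step 4: Unaffected records sum: 30
Step 5: Final sum = 44 + 30 = 74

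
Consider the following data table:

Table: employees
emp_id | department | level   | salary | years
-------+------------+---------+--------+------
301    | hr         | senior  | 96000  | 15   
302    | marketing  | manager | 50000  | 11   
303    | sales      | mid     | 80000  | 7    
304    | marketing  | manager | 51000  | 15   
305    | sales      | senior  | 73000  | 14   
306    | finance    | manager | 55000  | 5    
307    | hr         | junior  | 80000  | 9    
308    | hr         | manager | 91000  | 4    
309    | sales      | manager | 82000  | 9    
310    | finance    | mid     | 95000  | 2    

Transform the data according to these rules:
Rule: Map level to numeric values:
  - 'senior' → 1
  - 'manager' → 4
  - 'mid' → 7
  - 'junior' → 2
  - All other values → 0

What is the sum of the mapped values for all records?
38

Step 1: Apply mapping to each record
Step 2: Count by status:
  'senior': 2 records × 1 = 2
  'manager': 5 records × 4 = 20
  'mid': 2 records × 7 = 14
  'junior': 1 records × 2 = 2
Step 3: Sum all mapped values = 38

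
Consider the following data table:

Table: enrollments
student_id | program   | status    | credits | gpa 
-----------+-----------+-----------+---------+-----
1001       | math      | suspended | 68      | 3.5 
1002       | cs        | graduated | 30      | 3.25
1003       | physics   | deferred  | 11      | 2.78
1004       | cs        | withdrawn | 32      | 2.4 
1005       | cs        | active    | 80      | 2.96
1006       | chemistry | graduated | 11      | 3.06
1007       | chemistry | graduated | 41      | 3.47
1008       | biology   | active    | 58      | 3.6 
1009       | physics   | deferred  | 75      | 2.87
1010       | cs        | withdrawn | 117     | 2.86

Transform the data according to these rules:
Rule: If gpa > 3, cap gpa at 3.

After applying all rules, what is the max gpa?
3

Step 1: Original maximum gpa = 3.6
Step 2: Apply cap at 3
Step 3: 5 records had gpa > 3 and were capped
Step 4: Maximum after transformation = 3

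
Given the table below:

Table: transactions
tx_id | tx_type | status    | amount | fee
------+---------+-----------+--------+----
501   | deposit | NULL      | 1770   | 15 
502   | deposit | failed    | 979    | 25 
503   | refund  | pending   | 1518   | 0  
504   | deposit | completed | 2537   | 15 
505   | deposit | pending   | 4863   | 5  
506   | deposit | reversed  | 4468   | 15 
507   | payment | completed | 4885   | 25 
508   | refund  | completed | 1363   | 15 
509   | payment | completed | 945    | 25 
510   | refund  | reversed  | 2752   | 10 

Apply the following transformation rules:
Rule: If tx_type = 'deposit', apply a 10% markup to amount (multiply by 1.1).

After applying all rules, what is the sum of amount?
27541.7

Step 1: Records with tx_type = 'deposit' have total amount = 14617
Step 2: Apply multiplier: 14617 × 1.1 = 16078.7
Step 3: Other records total: 11463
Step 4: Final sum = 16078.7 + 11463 = 27541.7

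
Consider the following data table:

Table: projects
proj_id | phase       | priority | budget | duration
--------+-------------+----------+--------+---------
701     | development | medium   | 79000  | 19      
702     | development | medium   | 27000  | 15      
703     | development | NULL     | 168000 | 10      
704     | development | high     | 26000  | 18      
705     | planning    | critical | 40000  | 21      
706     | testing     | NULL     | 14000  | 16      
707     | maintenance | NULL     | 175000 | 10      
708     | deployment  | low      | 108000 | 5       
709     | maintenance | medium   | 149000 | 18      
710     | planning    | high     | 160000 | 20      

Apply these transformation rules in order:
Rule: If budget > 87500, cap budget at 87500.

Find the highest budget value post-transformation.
87500

Step 1: Original maximum budget = 175000
Step 2: Apply cap at 87500
Step 3: 5 records had budget > 87500 and were capped
Step 4: Maximum after transformation = 87500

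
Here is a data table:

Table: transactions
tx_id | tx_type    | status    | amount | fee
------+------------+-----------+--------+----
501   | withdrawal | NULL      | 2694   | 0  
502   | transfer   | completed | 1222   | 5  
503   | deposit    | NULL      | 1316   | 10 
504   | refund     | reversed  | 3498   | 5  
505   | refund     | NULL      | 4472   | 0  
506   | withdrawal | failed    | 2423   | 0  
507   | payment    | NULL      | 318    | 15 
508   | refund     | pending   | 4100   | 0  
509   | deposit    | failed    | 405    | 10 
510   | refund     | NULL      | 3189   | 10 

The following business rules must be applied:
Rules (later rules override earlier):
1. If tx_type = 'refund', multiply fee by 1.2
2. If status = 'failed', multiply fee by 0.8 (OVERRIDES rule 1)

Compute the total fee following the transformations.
56.0

Step 1: Rule 2 takes priority for records with status = 'failed'
  - 2 records: 10 × 0.8 = 8.0
Step 2: Rule 1 applies to remaining records with tx_type = 'refund'
  - 4 records: 15 × 1.2 = 18.0
Step 3: Other records unchanged: 30
Step 4: Final sum = 8.0 + 18.0 + 30 = 56.0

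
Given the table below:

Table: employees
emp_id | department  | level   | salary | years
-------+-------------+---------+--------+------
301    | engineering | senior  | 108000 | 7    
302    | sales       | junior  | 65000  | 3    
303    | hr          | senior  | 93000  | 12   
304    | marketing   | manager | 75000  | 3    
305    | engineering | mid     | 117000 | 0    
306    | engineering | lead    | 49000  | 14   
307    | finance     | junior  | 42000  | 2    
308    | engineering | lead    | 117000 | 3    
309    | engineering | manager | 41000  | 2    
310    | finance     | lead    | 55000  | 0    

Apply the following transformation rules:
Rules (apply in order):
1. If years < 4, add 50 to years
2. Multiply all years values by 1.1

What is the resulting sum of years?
435.6

Step 1: Apply Rule 1 - Add 50 to records with years < 4
  - 7 records affected: 13 + (7 × 50) = 363
  - Unaffected records: 33
  - Sum after Rule 1: 396
Step 2: Apply Rule 2 - Multiply all by 1.1
  - 396 × 1.1 = 435.6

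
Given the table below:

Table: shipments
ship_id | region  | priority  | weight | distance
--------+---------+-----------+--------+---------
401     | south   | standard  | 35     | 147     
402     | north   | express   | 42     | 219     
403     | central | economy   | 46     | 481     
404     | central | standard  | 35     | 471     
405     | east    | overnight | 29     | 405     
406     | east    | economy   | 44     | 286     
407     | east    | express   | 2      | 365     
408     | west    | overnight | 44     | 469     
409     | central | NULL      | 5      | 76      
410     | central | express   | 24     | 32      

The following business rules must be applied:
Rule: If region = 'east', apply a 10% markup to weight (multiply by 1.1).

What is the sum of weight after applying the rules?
313.5

Step 1: Records with region = 'east' have total weight = 75
Step 2: Apply multiplier: 75 × 1.1 = 82.5
Step 3: Other records total: 231
Step 4: Final sum = 82.5 + 231 = 313.5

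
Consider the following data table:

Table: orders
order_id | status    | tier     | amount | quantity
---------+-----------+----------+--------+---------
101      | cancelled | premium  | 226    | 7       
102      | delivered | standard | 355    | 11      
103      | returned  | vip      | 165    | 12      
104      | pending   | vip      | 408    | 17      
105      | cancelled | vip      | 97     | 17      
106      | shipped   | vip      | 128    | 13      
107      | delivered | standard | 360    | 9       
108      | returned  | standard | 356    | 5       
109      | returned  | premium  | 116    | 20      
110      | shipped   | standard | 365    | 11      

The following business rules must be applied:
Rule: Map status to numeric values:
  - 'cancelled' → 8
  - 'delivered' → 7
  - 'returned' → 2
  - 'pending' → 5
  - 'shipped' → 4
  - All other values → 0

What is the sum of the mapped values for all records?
49

Step 1: Apply mapping to each record
Step 2: Count by status:
  'cancelled': 2 records × 8 = 16
  'delivered': 2 records × 7 = 14
  'returned': 3 records × 2 = 6
  'pending': 1 records × 5 = 5
  'shipped': 2 records × 4 = 8
Step 3: Sum all mapped values = 49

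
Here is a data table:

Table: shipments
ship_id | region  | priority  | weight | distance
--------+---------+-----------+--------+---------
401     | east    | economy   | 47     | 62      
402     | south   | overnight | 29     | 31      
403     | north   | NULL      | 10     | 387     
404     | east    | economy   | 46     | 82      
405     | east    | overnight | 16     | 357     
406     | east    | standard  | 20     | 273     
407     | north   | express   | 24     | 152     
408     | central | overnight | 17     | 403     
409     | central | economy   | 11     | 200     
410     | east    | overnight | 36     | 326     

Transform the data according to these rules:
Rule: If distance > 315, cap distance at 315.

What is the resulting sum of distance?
2060

Step 1: 4 records have distance > 315
Step 2: These records originally summed to 1473
Step 3: After capping: 4 × 315 = 1260
Step 4: Unaffected records sum: 800
Step 5: Final sum = 1260 + 800 = 2060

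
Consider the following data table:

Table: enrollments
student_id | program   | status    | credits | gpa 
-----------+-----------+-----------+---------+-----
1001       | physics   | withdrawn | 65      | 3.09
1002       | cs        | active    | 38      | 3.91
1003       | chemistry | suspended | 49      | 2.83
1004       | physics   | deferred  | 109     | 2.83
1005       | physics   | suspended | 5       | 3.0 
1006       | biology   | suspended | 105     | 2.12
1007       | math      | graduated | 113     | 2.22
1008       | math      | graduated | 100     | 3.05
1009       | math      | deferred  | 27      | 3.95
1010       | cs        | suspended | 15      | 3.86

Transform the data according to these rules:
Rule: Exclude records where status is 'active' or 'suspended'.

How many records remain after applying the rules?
5

Step 1: Count records to exclude
  - 1 (active) + 4 (suspended) = 5 records
Step 2: Total records: 10
Step 3: Remaining = 10 - 5 = 5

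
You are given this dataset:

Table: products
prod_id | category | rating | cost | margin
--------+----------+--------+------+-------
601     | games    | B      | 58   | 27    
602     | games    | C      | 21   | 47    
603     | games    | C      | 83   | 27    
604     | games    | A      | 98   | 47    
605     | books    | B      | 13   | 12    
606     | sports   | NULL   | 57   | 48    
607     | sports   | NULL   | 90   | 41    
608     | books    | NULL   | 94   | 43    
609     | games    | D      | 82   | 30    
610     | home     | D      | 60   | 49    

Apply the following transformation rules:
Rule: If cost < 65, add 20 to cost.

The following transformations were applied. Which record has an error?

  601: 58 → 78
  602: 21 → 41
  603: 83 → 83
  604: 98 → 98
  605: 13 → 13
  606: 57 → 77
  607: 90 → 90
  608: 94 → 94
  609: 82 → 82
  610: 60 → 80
Record 605 has an error. The correct transformed value should be 33, not 13.

Step 1: Check each record against the rule
Step 2: Record 605 has cost = 13
Step 3: Since 13 < 65, the bonus should have been applied
Step 4: Correct value = 33, but claimed value = 13
Conclusion: Record 605 has the error.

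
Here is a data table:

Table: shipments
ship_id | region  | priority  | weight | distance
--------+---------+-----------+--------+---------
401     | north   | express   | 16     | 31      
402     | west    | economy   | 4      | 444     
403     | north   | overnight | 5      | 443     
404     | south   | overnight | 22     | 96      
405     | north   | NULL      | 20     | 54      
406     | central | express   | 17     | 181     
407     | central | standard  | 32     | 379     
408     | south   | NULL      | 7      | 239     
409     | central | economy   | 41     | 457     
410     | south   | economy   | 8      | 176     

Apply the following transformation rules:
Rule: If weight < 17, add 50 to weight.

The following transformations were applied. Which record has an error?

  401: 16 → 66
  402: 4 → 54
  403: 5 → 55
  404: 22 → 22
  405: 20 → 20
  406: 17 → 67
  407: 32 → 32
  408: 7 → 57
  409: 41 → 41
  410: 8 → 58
Record 406 has an error. The correct transformed value should be 17, not 67.

Step 1: Check each record against the rule
Step 2: Record 406 has weight = 17
Step 3: Since 17 >= 17, the bonus should not have been applied
Step 4: Correct value = 17, but claimed value = 67
Conclusion: Record 406 has the error.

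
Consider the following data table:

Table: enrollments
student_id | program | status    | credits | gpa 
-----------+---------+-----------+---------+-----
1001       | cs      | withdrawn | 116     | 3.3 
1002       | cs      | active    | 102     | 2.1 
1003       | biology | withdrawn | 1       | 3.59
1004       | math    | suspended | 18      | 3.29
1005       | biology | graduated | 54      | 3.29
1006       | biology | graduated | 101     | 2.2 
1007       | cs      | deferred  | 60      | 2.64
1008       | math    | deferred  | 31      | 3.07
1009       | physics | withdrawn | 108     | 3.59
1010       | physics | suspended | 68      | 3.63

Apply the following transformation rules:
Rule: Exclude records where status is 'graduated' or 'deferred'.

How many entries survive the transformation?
6

Step 1: Count records to exclude
  - 2 (graduated) + 2 (deferred) = 4 records
Step 2: Total records: 10
Step 3: Remaining = 10 - 4 = 6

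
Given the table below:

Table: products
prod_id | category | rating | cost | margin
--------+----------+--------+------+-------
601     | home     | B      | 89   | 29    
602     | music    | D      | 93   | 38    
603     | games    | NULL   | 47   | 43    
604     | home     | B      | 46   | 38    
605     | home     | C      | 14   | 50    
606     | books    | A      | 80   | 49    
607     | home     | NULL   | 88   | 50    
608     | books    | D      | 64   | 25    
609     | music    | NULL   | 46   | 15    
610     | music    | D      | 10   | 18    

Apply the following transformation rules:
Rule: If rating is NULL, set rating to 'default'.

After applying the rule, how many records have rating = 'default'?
3

Step 1: Count records where rating IS NULL
Step 2: Found 3 records with NULL rating
Step 3: These records will have rating set to 'default'
Step 4: Records already having rating = 'default': 0
Step 5: Answer: 3 + 0 = 3 records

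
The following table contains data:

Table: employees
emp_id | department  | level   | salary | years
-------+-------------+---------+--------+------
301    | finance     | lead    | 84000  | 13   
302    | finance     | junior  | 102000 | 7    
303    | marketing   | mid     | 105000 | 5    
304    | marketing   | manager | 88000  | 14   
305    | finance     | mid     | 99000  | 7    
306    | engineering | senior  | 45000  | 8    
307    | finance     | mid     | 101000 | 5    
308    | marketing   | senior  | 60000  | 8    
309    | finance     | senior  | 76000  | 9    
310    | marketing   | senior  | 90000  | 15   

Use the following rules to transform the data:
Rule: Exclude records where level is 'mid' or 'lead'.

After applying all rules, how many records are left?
6

Step 1: Count records to exclude
  - 3 (mid) + 1 (lead) = 4 records
Step 2: Total records: 10
Step 3: Remaining = 10 - 4 = 6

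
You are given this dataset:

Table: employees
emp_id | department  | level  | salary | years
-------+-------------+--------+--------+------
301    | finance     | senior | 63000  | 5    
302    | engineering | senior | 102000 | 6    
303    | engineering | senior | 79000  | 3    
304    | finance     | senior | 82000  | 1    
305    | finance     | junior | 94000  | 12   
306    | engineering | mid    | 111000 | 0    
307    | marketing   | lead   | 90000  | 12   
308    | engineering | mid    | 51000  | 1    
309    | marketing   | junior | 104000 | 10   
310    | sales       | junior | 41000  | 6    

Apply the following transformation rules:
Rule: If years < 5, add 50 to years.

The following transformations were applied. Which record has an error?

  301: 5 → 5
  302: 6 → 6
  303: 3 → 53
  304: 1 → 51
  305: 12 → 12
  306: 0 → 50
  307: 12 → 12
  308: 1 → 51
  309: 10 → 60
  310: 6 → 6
Record 309 has an error. The correct transformed value should be 10, not 60.

Step 1: Check each record against the rule
Step 2: Record 309 has years = 10
Step 3: Since 10 >= 5, the bonus should not have been applied
Step 4: Correct value = 10, but claimed value = 60
Conclusion: Record 309 has the error.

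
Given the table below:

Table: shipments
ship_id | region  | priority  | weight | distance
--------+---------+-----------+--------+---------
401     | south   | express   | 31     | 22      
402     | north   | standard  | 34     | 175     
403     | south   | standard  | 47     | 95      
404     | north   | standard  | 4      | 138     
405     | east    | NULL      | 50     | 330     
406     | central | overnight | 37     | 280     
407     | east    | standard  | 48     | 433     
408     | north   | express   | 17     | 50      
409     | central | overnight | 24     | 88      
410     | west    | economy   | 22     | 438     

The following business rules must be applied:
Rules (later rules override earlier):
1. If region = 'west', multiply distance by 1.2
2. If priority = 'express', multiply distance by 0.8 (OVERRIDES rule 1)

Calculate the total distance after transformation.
2122.2

Step 1: Rule 2 takes priority for records with priority = 'express'
  - 2 records: 72 × 0.8 = 57.6
Step 2: Rule 1 applies to remaining records with region = 'west'
  - 1 records: 438 × 1.2 = 525.6
Step 3: Other records unchanged: 1539
Step 4: Final sum = 57.6 + 525.6 + 1539 = 2122.2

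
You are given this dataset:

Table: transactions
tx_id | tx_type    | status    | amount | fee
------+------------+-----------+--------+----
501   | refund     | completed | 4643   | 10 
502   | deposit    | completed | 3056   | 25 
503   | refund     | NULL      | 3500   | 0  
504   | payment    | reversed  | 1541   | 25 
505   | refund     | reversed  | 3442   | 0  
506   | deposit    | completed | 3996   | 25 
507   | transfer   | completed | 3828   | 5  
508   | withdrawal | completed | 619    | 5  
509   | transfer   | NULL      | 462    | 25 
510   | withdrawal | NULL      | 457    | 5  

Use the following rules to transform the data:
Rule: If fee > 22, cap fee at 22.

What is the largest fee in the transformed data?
22

Step 1: Original maximum fee = 25
Step 2: Apply cap at 22
Step 3: 4 records had fee > 22 and were capped
Step 4: Maximum after transformation = 22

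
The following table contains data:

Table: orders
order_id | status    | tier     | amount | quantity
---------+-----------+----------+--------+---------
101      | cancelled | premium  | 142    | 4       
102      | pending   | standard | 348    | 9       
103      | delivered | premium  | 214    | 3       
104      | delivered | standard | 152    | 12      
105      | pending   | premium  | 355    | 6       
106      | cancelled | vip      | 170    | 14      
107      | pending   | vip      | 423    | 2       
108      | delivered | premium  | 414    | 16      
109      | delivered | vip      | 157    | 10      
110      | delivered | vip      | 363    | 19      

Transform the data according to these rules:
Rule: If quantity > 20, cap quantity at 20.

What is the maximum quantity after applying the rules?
19

Step 1: Original maximum quantity = 19
Step 2: Check cap of 20 against maximum
Step 3: No records exceed the cap (max 19 <= cap 20), so no capping applies
Step 4: Maximum after transformation = 19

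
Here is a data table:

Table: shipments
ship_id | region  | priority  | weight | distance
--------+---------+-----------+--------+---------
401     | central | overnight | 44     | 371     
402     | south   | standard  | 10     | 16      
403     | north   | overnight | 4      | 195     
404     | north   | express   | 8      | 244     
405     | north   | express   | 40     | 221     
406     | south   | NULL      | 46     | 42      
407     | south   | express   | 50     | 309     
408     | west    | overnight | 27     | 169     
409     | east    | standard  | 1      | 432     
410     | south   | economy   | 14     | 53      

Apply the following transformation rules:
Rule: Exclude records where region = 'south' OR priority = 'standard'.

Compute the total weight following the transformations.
123

Step 1: Find records where region = 'south' OR priority = 'standard'
Step 2: 5 records match, summing to 121
Step 3: Original sum: 244
Step 4: Remaining sum = 244 - 121 = 123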